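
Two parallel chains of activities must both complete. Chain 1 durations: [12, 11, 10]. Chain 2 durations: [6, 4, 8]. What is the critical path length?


Path A total = 12 + 11 + 10 = 33
Path B total = 6 + 4 + 8 = 18
Critical path = longest path = max(33, 18) = 33

33


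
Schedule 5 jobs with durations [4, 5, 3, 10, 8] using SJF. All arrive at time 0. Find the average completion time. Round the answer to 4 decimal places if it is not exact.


SJF order (ascending): [3, 4, 5, 8, 10]
Completion times:
  Job 1: burst=3, C=3
  Job 2: burst=4, C=7
  Job 3: burst=5, C=12
  Job 4: burst=8, C=20
  Job 5: burst=10, C=30
Average completion = 72/5 = 14.4

14.4


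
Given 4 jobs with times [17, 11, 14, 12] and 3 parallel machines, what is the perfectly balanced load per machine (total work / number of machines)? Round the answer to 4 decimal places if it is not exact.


Total processing time = 17 + 11 + 14 + 12 = 54
Number of machines = 3
Ideal balanced load = 54 / 3 = 18.0

18.0


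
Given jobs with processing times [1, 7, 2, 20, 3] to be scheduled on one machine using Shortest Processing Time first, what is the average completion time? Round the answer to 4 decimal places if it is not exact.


Sort jobs by processing time (SPT order): [1, 2, 3, 7, 20]
Compute completion times sequentially:
  Job 1: processing = 1, completes at 1
  Job 2: processing = 2, completes at 3
  Job 3: processing = 3, completes at 6
  Job 4: processing = 7, completes at 13
  Job 5: processing = 20, completes at 33
Sum of completion times = 56
Average completion time = 56/5 = 11.2

11.2


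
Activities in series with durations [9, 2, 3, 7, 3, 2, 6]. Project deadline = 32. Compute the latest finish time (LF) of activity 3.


LF(activity 3) = deadline - sum of successor durations
Successors: activities 4 through 7 with durations [7, 3, 2, 6]
Sum of successor durations = 18
LF = 32 - 18 = 14

14


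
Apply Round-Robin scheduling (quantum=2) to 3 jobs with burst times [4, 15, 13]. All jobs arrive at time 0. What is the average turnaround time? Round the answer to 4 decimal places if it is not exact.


Time quantum = 2
Execution trace:
  J1 runs 2 units, time = 2
  J2 runs 2 units, time = 4
  J3 runs 2 units, time = 6
  J1 runs 2 units, time = 8
  J2 runs 2 units, time = 10
  J3 runs 2 units, time = 12
  J2 runs 2 units, time = 14
  J3 runs 2 units, time = 16
  J2 runs 2 units, time = 18
  J3 runs 2 units, time = 20
  J2 runs 2 units, time = 22
  J3 runs 2 units, time = 24
  J2 runs 2 units, time = 26
  J3 runs 2 units, time = 28
  J2 runs 2 units, time = 30
  J3 runs 1 units, time = 31
  J2 runs 1 units, time = 32
Finish times: [8, 32, 31]
Average turnaround = 71/3 = 23.6667

23.6667


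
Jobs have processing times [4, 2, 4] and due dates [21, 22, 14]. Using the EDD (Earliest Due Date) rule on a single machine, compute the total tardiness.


Sort by due date (EDD order): [(4, 14), (4, 21), (2, 22)]
Compute completion times and tardiness:
  Job 1: p=4, d=14, C=4, tardiness=max(0,4-14)=0
  Job 2: p=4, d=21, C=8, tardiness=max(0,8-21)=0
  Job 3: p=2, d=22, C=10, tardiness=max(0,10-22)=0
Total tardiness = 0

0


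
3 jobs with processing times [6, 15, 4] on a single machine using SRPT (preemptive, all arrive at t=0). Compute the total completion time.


Since all jobs arrive at t=0, SRPT equals SPT ordering.
SPT order: [4, 6, 15]
Completion times:
  Job 1: p=4, C=4
  Job 2: p=6, C=10
  Job 3: p=15, C=25
Total completion time = 4 + 10 + 25 = 39

39


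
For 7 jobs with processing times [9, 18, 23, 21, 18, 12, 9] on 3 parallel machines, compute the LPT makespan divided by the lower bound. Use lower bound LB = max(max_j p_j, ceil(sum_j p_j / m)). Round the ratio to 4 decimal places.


LPT order: [23, 21, 18, 18, 12, 9, 9]
Machine loads after assignment: [41, 33, 36]
LPT makespan = 41
Lower bound = max(max_job, ceil(total/3)) = max(23, 37) = 37
Ratio = 41 / 37 = 1.1081

1.1081


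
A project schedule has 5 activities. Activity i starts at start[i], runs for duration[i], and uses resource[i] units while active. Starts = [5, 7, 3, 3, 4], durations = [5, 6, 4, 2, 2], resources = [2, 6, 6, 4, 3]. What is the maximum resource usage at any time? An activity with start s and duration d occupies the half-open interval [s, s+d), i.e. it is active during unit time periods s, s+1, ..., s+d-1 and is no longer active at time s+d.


Each activity i is active on [start_i, start_i + duration_i).
Compute total resource usage per time slot:
  t=0: active resources = [], total = 0
  t=1: active resources = [], total = 0
  t=2: active resources = [], total = 0
  t=3: active resources = [6, 4], total = 10
  t=4: active resources = [6, 4, 3], total = 13
  t=5: active resources = [2, 6, 3], total = 11
  t=6: active resources = [2, 6], total = 8
  t=7: active resources = [2, 6], total = 8
  t=8: active resources = [2, 6], total = 8
  t=9: active resources = [2, 6], total = 8
  t=10: active resources = [6], total = 6
  t=11: active resources = [6], total = 6
  t=12: active resources = [6], total = 6
Peak resource demand = 13

13


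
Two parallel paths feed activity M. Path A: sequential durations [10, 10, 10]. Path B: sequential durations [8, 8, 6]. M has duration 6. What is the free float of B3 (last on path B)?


ES(B3) = sum of predecessors on chain B = 16
EF(B3) = ES + duration = 16 + 6 = 22
Successor of B3 is M. ES(M) = max(sum(A), sum(B)) = max(30, 22) = 30
Free float = ES(successor) - EF(current) = 30 - 22 = 8

8


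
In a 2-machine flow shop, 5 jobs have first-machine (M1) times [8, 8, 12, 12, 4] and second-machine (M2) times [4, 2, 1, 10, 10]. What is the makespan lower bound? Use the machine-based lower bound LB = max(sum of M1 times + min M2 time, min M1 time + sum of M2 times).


LB1 = sum(M1 times) + min(M2 times) = 44 + 1 = 45
LB2 = min(M1 times) + sum(M2 times) = 4 + 27 = 31
Lower bound = max(LB1, LB2) = max(45, 31) = 45

45


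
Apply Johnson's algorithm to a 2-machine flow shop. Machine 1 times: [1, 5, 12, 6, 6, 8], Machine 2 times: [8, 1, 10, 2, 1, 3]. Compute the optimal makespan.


Apply Johnson's rule:
  Group 1 (a <= b): [(1, 1, 8)]
  Group 2 (a > b): [(3, 12, 10), (6, 8, 3), (4, 6, 2), (2, 5, 1), (5, 6, 1)]
Optimal job order: [1, 3, 6, 4, 2, 5]
Schedule:
  Job 1: M1 done at 1, M2 done at 9
  Job 3: M1 done at 13, M2 done at 23
  Job 6: M1 done at 21, M2 done at 26
  Job 4: M1 done at 27, M2 done at 29
  Job 2: M1 done at 32, M2 done at 33
  Job 5: M1 done at 38, M2 done at 39
Makespan = 39

39


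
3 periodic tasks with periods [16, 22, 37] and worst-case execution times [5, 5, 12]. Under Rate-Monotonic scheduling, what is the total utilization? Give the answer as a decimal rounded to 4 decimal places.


Compute individual utilizations (exact fractions):
  Task 1: C/T = 5/16 (approx. 0.3125)
  Task 2: C/T = 5/22 (approx. 0.2273)
  Task 3: C/T = 12/37 (approx. 0.3243)
Total utilization U = 5/16 + 5/22 + 12/37 = 5627/6512
Rounded to 4 decimal places: U = 0.8641
RM (Liu & Layland) bound for 3 tasks = 0.779763; compare with U = 5627/6512 (approx. 0.864097)
bound < U <= 1, so the RM sufficient condition is not met (inconclusive; an exact test such as response-time analysis is needed).

0.8641


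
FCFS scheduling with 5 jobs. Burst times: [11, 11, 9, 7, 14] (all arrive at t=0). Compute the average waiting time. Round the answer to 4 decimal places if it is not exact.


FCFS order (as given): [11, 11, 9, 7, 14]
Waiting times:
  Job 1: wait = 0
  Job 2: wait = 11
  Job 3: wait = 22
  Job 4: wait = 31
  Job 5: wait = 38
Sum of waiting times = 102
Average waiting time = 102/5 = 20.4

20.4


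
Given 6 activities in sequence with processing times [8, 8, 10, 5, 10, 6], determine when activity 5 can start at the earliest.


Activity 5 starts after activities 1 through 4 complete.
Predecessor durations: [8, 8, 10, 5]
ES = 8 + 8 + 10 + 5 = 31

31


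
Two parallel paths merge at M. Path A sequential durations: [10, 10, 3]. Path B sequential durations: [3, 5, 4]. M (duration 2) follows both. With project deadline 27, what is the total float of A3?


Forward pass: ES(A3) = sum of predecessors on chain A = 20
EF = ES + duration = 20 + 3 = 23
Backward pass: LF(M) = deadline = 27; LS(M) = 27 - 2 = 25
LF(A3) = LS(M) - sum(successors on chain A) = 25 - 0 = 25
LS = LF - duration = 25 - 3 = 22
Total float = LS - ES = 22 - 20 = 2

2


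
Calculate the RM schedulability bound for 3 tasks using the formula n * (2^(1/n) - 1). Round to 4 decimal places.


Compute 2^(1/3) = 1.2599210499
Subtract 1: 1.2599210499 - 1 = 0.2599210499
Multiply by n: 3 * 0.2599210499 = 0.7797631497
Round to 4 dp: 0.7798

0.7798


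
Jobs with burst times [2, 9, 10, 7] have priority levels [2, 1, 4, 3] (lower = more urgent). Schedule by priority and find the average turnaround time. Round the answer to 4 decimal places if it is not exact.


Sort by priority (ascending = highest first):
Order: [(1, 9), (2, 2), (3, 7), (4, 10)]
Completion times:
  Priority 1, burst=9, C=9
  Priority 2, burst=2, C=11
  Priority 3, burst=7, C=18
  Priority 4, burst=10, C=28
Average turnaround = 66/4 = 16.5

16.5


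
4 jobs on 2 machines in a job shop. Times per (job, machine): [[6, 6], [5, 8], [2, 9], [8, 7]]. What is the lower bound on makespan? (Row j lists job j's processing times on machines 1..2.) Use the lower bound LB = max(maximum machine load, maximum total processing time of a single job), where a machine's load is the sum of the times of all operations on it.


Machine loads:
  Machine 1: 6 + 5 + 2 + 8 = 21
  Machine 2: 6 + 8 + 9 + 7 = 30
Max machine load = 30
Job totals:
  Job 1: 12
  Job 2: 13
  Job 3: 11
  Job 4: 15
Max job total = 15
Lower bound = max(30, 15) = 30

30


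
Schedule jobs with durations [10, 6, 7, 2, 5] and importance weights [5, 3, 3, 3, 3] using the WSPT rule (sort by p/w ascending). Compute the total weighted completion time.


Compute p/w ratios and sort ascending (WSPT): [(2, 3), (5, 3), (10, 5), (6, 3), (7, 3)]
Compute weighted completion times:
  Job (p=2,w=3): C=2, w*C=3*2=6
  Job (p=5,w=3): C=7, w*C=3*7=21
  Job (p=10,w=5): C=17, w*C=5*17=85
  Job (p=6,w=3): C=23, w*C=3*23=69
  Job (p=7,w=3): C=30, w*C=3*30=90
Total weighted completion time = 271

271


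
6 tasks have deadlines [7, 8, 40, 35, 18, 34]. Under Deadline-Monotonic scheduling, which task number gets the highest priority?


Sort tasks by relative deadline (ascending):
  Task 1: deadline = 7
  Task 2: deadline = 8
  Task 5: deadline = 18
  Task 6: deadline = 34
  Task 4: deadline = 35
  Task 3: deadline = 40
Priority order (highest first): [1, 2, 5, 6, 4, 3]
Highest priority task = 1

1


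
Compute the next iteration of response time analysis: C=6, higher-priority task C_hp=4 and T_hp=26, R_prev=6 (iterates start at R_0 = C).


R_next = C + ceil(R_prev / T_hp) * C_hp
ceil(6 / 26) = ceil(0.2308) = 1
Interference = 1 * 4 = 4
R_next = 6 + 4 = 10

10


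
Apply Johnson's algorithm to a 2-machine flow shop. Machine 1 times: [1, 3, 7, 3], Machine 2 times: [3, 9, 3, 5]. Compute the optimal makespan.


Apply Johnson's rule:
  Group 1 (a <= b): [(1, 1, 3), (2, 3, 9), (4, 3, 5)]
  Group 2 (a > b): [(3, 7, 3)]
Optimal job order: [1, 2, 4, 3]
Schedule:
  Job 1: M1 done at 1, M2 done at 4
  Job 2: M1 done at 4, M2 done at 13
  Job 4: M1 done at 7, M2 done at 18
  Job 3: M1 done at 14, M2 done at 21
Makespan = 21

21


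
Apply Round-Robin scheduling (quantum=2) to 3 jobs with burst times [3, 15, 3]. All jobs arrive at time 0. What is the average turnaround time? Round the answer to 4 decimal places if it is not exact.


Time quantum = 2
Execution trace:
  J1 runs 2 units, time = 2
  J2 runs 2 units, time = 4
  J3 runs 2 units, time = 6
  J1 runs 1 units, time = 7
  J2 runs 2 units, time = 9
  J3 runs 1 units, time = 10
  J2 runs 2 units, time = 12
  J2 runs 2 units, time = 14
  J2 runs 2 units, time = 16
  J2 runs 2 units, time = 18
  J2 runs 2 units, time = 20
  J2 runs 1 units, time = 21
Finish times: [7, 21, 10]
Average turnaround = 38/3 = 12.6667

12.6667


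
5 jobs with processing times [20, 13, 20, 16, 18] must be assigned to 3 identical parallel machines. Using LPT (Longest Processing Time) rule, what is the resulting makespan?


Sort jobs in decreasing order (LPT): [20, 20, 18, 16, 13]
Assign each job to the least loaded machine:
  Machine 1: jobs [20, 13], load = 33
  Machine 2: jobs [20], load = 20
  Machine 3: jobs [18, 16], load = 34
Makespan = max load = 34

34


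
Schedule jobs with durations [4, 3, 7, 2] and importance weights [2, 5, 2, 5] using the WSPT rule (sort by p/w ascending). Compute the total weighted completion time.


Compute p/w ratios and sort ascending (WSPT): [(2, 5), (3, 5), (4, 2), (7, 2)]
Compute weighted completion times:
  Job (p=2,w=5): C=2, w*C=5*2=10
  Job (p=3,w=5): C=5, w*C=5*5=25
  Job (p=4,w=2): C=9, w*C=2*9=18
  Job (p=7,w=2): C=16, w*C=2*16=32
Total weighted completion time = 85

85


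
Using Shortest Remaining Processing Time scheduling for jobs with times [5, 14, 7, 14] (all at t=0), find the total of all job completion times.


Since all jobs arrive at t=0, SRPT equals SPT ordering.
SPT order: [5, 7, 14, 14]
Completion times:
  Job 1: p=5, C=5
  Job 2: p=7, C=12
  Job 3: p=14, C=26
  Job 4: p=14, C=40
Total completion time = 5 + 12 + 26 + 40 = 83

83


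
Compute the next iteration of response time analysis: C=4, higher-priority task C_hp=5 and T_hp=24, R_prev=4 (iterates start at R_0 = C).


R_next = C + ceil(R_prev / T_hp) * C_hp
ceil(4 / 24) = ceil(0.1667) = 1
Interference = 1 * 5 = 5
R_next = 4 + 5 = 9

9


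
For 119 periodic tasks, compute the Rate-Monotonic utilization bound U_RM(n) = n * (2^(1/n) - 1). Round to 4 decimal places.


Compute 2^(1/119) = 1.0058417632
Subtract 1: 1.0058417632 - 1 = 0.0058417632
Multiply by n: 119 * 0.0058417632 = 0.6951698208
Round to 4 dp: 0.6952

0.6952


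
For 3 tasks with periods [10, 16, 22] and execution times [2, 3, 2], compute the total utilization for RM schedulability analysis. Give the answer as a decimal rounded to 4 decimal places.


Compute individual utilizations (exact fractions):
  Task 1: C/T = 2/10 = 1/5 (approx. 0.2)
  Task 2: C/T = 3/16 (approx. 0.1875)
  Task 3: C/T = 2/22 = 1/11 (approx. 0.0909)
Total utilization U = 1/5 + 3/16 + 1/11 = 421/880
Rounded to 4 decimal places: U = 0.4784
RM (Liu & Layland) bound for 3 tasks = 0.779763; compare with U = 421/880 (approx. 0.478409)
U <= bound, so schedulable by RM sufficient condition.

0.4784


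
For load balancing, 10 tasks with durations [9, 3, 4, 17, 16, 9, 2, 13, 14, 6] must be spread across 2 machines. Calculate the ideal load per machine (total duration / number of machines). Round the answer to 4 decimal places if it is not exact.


Total processing time = 9 + 3 + 4 + 17 + 16 + 9 + 2 + 13 + 14 + 6 = 93
Number of machines = 2
Ideal balanced load = 93 / 2 = 46.5

46.5


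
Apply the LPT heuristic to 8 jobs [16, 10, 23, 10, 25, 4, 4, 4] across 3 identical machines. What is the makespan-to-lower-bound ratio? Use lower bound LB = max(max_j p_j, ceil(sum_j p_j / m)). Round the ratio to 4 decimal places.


LPT order: [25, 23, 16, 10, 10, 4, 4, 4]
Machine loads after assignment: [33, 33, 30]
LPT makespan = 33
Lower bound = max(max_job, ceil(total/3)) = max(25, 32) = 32
Ratio = 33 / 32 = 1.0313

1.0313


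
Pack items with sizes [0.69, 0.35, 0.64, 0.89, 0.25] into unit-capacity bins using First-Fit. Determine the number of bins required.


Place items sequentially using First-Fit:
  Item 0.69 -> new Bin 1
  Item 0.35 -> new Bin 2
  Item 0.64 -> Bin 2 (now 0.99)
  Item 0.89 -> new Bin 3
  Item 0.25 -> Bin 1 (now 0.94)
Total bins used = 3

3


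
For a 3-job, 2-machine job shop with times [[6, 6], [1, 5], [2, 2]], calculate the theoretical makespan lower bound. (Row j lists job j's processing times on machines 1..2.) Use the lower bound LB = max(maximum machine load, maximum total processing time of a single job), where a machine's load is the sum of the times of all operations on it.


Machine loads:
  Machine 1: 6 + 1 + 2 = 9
  Machine 2: 6 + 5 + 2 = 13
Max machine load = 13
Job totals:
  Job 1: 12
  Job 2: 6
  Job 3: 4
Max job total = 12
Lower bound = max(13, 12) = 13

13


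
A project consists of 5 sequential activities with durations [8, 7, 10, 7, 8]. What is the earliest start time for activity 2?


Activity 2 starts after activities 1 through 1 complete.
Predecessor durations: [8]
ES = 8 = 8

8


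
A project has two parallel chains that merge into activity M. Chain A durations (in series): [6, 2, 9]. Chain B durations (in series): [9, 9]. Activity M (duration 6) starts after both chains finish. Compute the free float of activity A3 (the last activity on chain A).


ES(A3) = sum of predecessors on chain A = 8
EF(A3) = ES + duration = 8 + 9 = 17
Successor of A3 is M. ES(M) = max(sum(A), sum(B)) = max(17, 18) = 18
Free float = ES(successor) - EF(current) = 18 - 17 = 1

1


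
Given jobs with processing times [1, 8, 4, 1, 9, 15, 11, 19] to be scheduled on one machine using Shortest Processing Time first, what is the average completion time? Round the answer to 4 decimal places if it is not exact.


Sort jobs by processing time (SPT order): [1, 1, 4, 8, 9, 11, 15, 19]
Compute completion times sequentially:
  Job 1: processing = 1, completes at 1
  Job 2: processing = 1, completes at 2
  Job 3: processing = 4, completes at 6
  Job 4: processing = 8, completes at 14
  Job 5: processing = 9, completes at 23
  Job 6: processing = 11, completes at 34
  Job 7: processing = 15, completes at 49
  Job 8: processing = 19, completes at 68
Sum of completion times = 197
Average completion time = 197/8 = 24.625

24.625


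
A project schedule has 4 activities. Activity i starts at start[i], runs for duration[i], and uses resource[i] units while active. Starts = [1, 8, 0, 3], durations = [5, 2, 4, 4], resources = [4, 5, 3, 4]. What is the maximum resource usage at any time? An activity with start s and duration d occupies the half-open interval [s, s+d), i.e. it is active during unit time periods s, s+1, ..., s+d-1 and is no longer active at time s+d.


Each activity i is active on [start_i, start_i + duration_i).
Compute total resource usage per time slot:
  t=0: active resources = [3], total = 3
  t=1: active resources = [4, 3], total = 7
  t=2: active resources = [4, 3], total = 7
  t=3: active resources = [4, 3, 4], total = 11
  t=4: active resources = [4, 4], total = 8
  t=5: active resources = [4, 4], total = 8
  t=6: active resources = [4], total = 4
  t=7: active resources = [], total = 0
  t=8: active resources = [5], total = 5
  t=9: active resources = [5], total = 5
Peak resource demand = 11

11


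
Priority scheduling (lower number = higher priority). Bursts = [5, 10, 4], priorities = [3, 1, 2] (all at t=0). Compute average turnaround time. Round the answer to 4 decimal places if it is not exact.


Sort by priority (ascending = highest first):
Order: [(1, 10), (2, 4), (3, 5)]
Completion times:
  Priority 1, burst=10, C=10
  Priority 2, burst=4, C=14
  Priority 3, burst=5, C=19
Average turnaround = 43/3 = 14.3333

14.3333


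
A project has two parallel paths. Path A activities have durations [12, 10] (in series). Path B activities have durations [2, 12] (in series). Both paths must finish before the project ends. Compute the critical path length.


Path A total = 12 + 10 = 22
Path B total = 2 + 12 = 14
Critical path = longest path = max(22, 14) = 22

22


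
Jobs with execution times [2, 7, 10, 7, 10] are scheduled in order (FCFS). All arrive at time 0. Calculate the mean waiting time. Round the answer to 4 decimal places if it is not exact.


FCFS order (as given): [2, 7, 10, 7, 10]
Waiting times:
  Job 1: wait = 0
  Job 2: wait = 2
  Job 3: wait = 9
  Job 4: wait = 19
  Job 5: wait = 26
Sum of waiting times = 56
Average waiting time = 56/5 = 11.2

11.2


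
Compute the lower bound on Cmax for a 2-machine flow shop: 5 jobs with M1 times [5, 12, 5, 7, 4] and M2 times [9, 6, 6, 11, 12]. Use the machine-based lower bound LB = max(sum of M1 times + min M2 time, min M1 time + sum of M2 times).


LB1 = sum(M1 times) + min(M2 times) = 33 + 6 = 39
LB2 = min(M1 times) + sum(M2 times) = 4 + 44 = 48
Lower bound = max(LB1, LB2) = max(39, 48) = 48

48


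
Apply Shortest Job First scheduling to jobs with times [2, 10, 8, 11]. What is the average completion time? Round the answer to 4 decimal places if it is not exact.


SJF order (ascending): [2, 8, 10, 11]
Completion times:
  Job 1: burst=2, C=2
  Job 2: burst=8, C=10
  Job 3: burst=10, C=20
  Job 4: burst=11, C=31
Average completion = 63/4 = 15.75

15.75


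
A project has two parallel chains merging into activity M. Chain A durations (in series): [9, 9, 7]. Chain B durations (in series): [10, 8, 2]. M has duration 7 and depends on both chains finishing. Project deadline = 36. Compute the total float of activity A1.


Forward pass: ES(A1) = sum of predecessors on chain A = 0
EF = ES + duration = 0 + 9 = 9
Backward pass: LF(M) = deadline = 36; LS(M) = 36 - 7 = 29
LF(A1) = LS(M) - sum(successors on chain A) = 29 - 16 = 13
LS = LF - duration = 13 - 9 = 4
Total float = LS - ES = 4 - 0 = 4

4


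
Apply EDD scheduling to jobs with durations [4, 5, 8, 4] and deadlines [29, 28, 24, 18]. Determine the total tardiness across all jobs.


Sort by due date (EDD order): [(4, 18), (8, 24), (5, 28), (4, 29)]
Compute completion times and tardiness:
  Job 1: p=4, d=18, C=4, tardiness=max(0,4-18)=0
  Job 2: p=8, d=24, C=12, tardiness=max(0,12-24)=0
  Job 3: p=5, d=28, C=17, tardiness=max(0,17-28)=0
  Job 4: p=4, d=29, C=21, tardiness=max(0,21-29)=0
Total tardiness = 0

0


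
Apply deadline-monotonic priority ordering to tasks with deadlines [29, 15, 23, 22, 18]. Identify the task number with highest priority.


Sort tasks by relative deadline (ascending):
  Task 2: deadline = 15
  Task 5: deadline = 18
  Task 4: deadline = 22
  Task 3: deadline = 23
  Task 1: deadline = 29
Priority order (highest first): [2, 5, 4, 3, 1]
Highest priority task = 2

2


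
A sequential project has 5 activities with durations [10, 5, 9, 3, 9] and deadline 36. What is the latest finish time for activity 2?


LF(activity 2) = deadline - sum of successor durations
Successors: activities 3 through 5 with durations [9, 3, 9]
Sum of successor durations = 21
LF = 36 - 21 = 15

15


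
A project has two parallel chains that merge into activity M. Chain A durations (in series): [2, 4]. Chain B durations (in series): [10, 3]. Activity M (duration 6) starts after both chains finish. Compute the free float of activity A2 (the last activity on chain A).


ES(A2) = sum of predecessors on chain A = 2
EF(A2) = ES + duration = 2 + 4 = 6
Successor of A2 is M. ES(M) = max(sum(A), sum(B)) = max(6, 13) = 13
Free float = ES(successor) - EF(current) = 13 - 6 = 7

7


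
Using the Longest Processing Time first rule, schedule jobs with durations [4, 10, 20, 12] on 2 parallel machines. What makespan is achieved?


Sort jobs in decreasing order (LPT): [20, 12, 10, 4]
Assign each job to the least loaded machine:
  Machine 1: jobs [20, 4], load = 24
  Machine 2: jobs [12, 10], load = 22
Makespan = max load = 24

24


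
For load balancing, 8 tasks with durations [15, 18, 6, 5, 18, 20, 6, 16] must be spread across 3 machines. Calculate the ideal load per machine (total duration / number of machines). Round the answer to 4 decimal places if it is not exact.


Total processing time = 15 + 18 + 6 + 5 + 18 + 20 + 6 + 16 = 104
Number of machines = 3
Ideal balanced load = 104 / 3 = 34.6667

34.6667


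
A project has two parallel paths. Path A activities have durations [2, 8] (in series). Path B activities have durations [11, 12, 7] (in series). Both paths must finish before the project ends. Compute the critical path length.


Path A total = 2 + 8 = 10
Path B total = 11 + 12 + 7 = 30
Critical path = longest path = max(10, 30) = 30

30


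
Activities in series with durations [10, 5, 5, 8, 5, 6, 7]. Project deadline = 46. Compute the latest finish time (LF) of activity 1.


LF(activity 1) = deadline - sum of successor durations
Successors: activities 2 through 7 with durations [5, 5, 8, 5, 6, 7]
Sum of successor durations = 36
LF = 46 - 36 = 10

10


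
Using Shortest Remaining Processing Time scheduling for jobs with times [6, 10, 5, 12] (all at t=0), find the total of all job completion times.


Since all jobs arrive at t=0, SRPT equals SPT ordering.
SPT order: [5, 6, 10, 12]
Completion times:
  Job 1: p=5, C=5
  Job 2: p=6, C=11
  Job 3: p=10, C=21
  Job 4: p=12, C=33
Total completion time = 5 + 11 + 21 + 33 = 70

70


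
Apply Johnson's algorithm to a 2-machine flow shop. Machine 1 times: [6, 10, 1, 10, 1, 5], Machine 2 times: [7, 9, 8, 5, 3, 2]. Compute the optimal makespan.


Apply Johnson's rule:
  Group 1 (a <= b): [(3, 1, 8), (5, 1, 3), (1, 6, 7)]
  Group 2 (a > b): [(2, 10, 9), (4, 10, 5), (6, 5, 2)]
Optimal job order: [3, 5, 1, 2, 4, 6]
Schedule:
  Job 3: M1 done at 1, M2 done at 9
  Job 5: M1 done at 2, M2 done at 12
  Job 1: M1 done at 8, M2 done at 19
  Job 2: M1 done at 18, M2 done at 28
  Job 4: M1 done at 28, M2 done at 33
  Job 6: M1 done at 33, M2 done at 35
Makespan = 35

35


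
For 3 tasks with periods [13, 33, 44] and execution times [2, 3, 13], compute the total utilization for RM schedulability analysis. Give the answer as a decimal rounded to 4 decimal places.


Compute individual utilizations (exact fractions):
  Task 1: C/T = 2/13 (approx. 0.1538)
  Task 2: C/T = 3/33 = 1/11 (approx. 0.0909)
  Task 3: C/T = 13/44 (approx. 0.2955)
Total utilization U = 2/13 + 1/11 + 13/44 = 309/572
Rounded to 4 decimal places: U = 0.5402
RM (Liu & Layland) bound for 3 tasks = 0.779763; compare with U = 309/572 (approx. 0.540210)
U <= bound, so schedulable by RM sufficient condition.

0.5402


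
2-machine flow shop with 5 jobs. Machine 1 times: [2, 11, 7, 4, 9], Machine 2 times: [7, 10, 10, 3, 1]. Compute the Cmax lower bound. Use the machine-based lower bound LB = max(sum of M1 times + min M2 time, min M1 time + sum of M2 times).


LB1 = sum(M1 times) + min(M2 times) = 33 + 1 = 34
LB2 = min(M1 times) + sum(M2 times) = 2 + 31 = 33
Lower bound = max(LB1, LB2) = max(34, 33) = 34

34


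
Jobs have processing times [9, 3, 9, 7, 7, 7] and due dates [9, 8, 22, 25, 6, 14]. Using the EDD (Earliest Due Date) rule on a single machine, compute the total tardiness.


Sort by due date (EDD order): [(7, 6), (3, 8), (9, 9), (7, 14), (9, 22), (7, 25)]
Compute completion times and tardiness:
  Job 1: p=7, d=6, C=7, tardiness=max(0,7-6)=1
  Job 2: p=3, d=8, C=10, tardiness=max(0,10-8)=2
  Job 3: p=9, d=9, C=19, tardiness=max(0,19-9)=10
  Job 4: p=7, d=14, C=26, tardiness=max(0,26-14)=12
  Job 5: p=9, d=22, C=35, tardiness=max(0,35-22)=13
  Job 6: p=7, d=25, C=42, tardiness=max(0,42-25)=17
Total tardiness = 55

55


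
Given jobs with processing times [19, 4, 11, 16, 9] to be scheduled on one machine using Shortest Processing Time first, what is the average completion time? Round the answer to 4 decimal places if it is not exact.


Sort jobs by processing time (SPT order): [4, 9, 11, 16, 19]
Compute completion times sequentially:
  Job 1: processing = 4, completes at 4
  Job 2: processing = 9, completes at 13
  Job 3: processing = 11, completes at 24
  Job 4: processing = 16, completes at 40
  Job 5: processing = 19, completes at 59
Sum of completion times = 140
Average completion time = 140/5 = 28.0

28.0


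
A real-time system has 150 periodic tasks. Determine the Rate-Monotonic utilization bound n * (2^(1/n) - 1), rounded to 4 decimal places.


Compute 2^(1/150) = 1.0046316744
Subtract 1: 1.0046316744 - 1 = 0.0046316744
Multiply by n: 150 * 0.0046316744 = 0.6947511600
Round to 4 dp: 0.6948

0.6948


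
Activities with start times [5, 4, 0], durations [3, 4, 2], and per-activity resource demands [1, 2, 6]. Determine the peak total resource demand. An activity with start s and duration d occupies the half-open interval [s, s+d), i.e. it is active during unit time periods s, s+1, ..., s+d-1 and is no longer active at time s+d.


Each activity i is active on [start_i, start_i + duration_i).
Compute total resource usage per time slot:
  t=0: active resources = [6], total = 6
  t=1: active resources = [6], total = 6
  t=2: active resources = [], total = 0
  t=3: active resources = [], total = 0
  t=4: active resources = [2], total = 2
  t=5: active resources = [1, 2], total = 3
  t=6: active resources = [1, 2], total = 3
  t=7: active resources = [1, 2], total = 3
Peak resource demand = 6

6


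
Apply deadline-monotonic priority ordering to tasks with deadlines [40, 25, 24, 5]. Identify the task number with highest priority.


Sort tasks by relative deadline (ascending):
  Task 4: deadline = 5
  Task 3: deadline = 24
  Task 2: deadline = 25
  Task 1: deadline = 40
Priority order (highest first): [4, 3, 2, 1]
Highest priority task = 4

4


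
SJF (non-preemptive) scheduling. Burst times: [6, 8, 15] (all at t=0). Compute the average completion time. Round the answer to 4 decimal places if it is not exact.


SJF order (ascending): [6, 8, 15]
Completion times:
  Job 1: burst=6, C=6
  Job 2: burst=8, C=14
  Job 3: burst=15, C=29
Average completion = 49/3 = 16.3333

16.3333


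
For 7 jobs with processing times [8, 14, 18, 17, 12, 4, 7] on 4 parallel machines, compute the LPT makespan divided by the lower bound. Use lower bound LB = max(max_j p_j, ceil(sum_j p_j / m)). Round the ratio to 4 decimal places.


LPT order: [18, 17, 14, 12, 8, 7, 4]
Machine loads after assignment: [18, 21, 21, 20]
LPT makespan = 21
Lower bound = max(max_job, ceil(total/4)) = max(18, 20) = 20
Ratio = 21 / 20 = 1.05

1.05


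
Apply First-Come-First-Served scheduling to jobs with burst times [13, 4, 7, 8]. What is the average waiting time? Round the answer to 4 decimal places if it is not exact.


FCFS order (as given): [13, 4, 7, 8]
Waiting times:
  Job 1: wait = 0
  Job 2: wait = 13
  Job 3: wait = 17
  Job 4: wait = 24
Sum of waiting times = 54
Average waiting time = 54/4 = 13.5

13.5


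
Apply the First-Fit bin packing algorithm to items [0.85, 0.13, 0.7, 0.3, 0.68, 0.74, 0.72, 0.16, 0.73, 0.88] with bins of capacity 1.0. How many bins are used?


Place items sequentially using First-Fit:
  Item 0.85 -> new Bin 1
  Item 0.13 -> Bin 1 (now 0.98)
  Item 0.7 -> new Bin 2
  Item 0.3 -> Bin 2 (now 1.0)
  Item 0.68 -> new Bin 3
  Item 0.74 -> new Bin 4
  Item 0.72 -> new Bin 5
  Item 0.16 -> Bin 3 (now 0.84)
  Item 0.73 -> new Bin 6
  Item 0.88 -> new Bin 7
Total bins used = 7

7


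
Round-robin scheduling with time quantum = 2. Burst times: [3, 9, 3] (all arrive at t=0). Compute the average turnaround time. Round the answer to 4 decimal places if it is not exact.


Time quantum = 2
Execution trace:
  J1 runs 2 units, time = 2
  J2 runs 2 units, time = 4
  J3 runs 2 units, time = 6
  J1 runs 1 units, time = 7
  J2 runs 2 units, time = 9
  J3 runs 1 units, time = 10
  J2 runs 2 units, time = 12
  J2 runs 2 units, time = 14
  J2 runs 1 units, time = 15
Finish times: [7, 15, 10]
Average turnaround = 32/3 = 10.6667

10.6667


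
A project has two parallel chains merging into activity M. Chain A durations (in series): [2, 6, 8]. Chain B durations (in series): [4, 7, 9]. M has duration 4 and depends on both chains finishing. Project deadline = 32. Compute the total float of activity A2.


Forward pass: ES(A2) = sum of predecessors on chain A = 2
EF = ES + duration = 2 + 6 = 8
Backward pass: LF(M) = deadline = 32; LS(M) = 32 - 4 = 28
LF(A2) = LS(M) - sum(successors on chain A) = 28 - 8 = 20
LS = LF - duration = 20 - 6 = 14
Total float = LS - ES = 14 - 2 = 12

12


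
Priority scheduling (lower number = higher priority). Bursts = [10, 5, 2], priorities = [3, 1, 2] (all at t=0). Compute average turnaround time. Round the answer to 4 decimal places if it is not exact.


Sort by priority (ascending = highest first):
Order: [(1, 5), (2, 2), (3, 10)]
Completion times:
  Priority 1, burst=5, C=5
  Priority 2, burst=2, C=7
  Priority 3, burst=10, C=17
Average turnaround = 29/3 = 9.6667

9.6667


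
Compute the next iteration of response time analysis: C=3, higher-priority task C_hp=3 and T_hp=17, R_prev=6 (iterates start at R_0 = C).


R_next = C + ceil(R_prev / T_hp) * C_hp
ceil(6 / 17) = ceil(0.3529) = 1
Interference = 1 * 3 = 3
R_next = 3 + 3 = 6
R_next = R_prev, so the iteration has converged (response time = 6).

6


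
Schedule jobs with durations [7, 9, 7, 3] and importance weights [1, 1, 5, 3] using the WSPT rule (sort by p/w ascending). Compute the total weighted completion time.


Compute p/w ratios and sort ascending (WSPT): [(3, 3), (7, 5), (7, 1), (9, 1)]
Compute weighted completion times:
  Job (p=3,w=3): C=3, w*C=3*3=9
  Job (p=7,w=5): C=10, w*C=5*10=50
  Job (p=7,w=1): C=17, w*C=1*17=17
  Job (p=9,w=1): C=26, w*C=1*26=26
Total weighted completion time = 102

102


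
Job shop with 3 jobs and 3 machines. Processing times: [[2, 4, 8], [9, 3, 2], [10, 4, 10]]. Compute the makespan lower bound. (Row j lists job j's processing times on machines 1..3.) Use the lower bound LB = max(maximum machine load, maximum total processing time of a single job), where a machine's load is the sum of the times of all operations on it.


Machine loads:
  Machine 1: 2 + 9 + 10 = 21
  Machine 2: 4 + 3 + 4 = 11
  Machine 3: 8 + 2 + 10 = 20
Max machine load = 21
Job totals:
  Job 1: 14
  Job 2: 14
  Job 3: 24
Max job total = 24
Lower bound = max(21, 24) = 24

24


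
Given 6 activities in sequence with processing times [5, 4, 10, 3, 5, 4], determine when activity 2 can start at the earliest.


Activity 2 starts after activities 1 through 1 complete.
Predecessor durations: [5]
ES = 5 = 5

5


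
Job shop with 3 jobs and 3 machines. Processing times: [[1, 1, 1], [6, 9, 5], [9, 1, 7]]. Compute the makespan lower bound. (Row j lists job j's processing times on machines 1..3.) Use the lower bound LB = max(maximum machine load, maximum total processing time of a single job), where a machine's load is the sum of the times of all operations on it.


Machine loads:
  Machine 1: 1 + 6 + 9 = 16
  Machine 2: 1 + 9 + 1 = 11
  Machine 3: 1 + 5 + 7 = 13
Max machine load = 16
Job totals:
  Job 1: 3
  Job 2: 20
  Job 3: 17
Max job total = 20
Lower bound = max(16, 20) = 20

20


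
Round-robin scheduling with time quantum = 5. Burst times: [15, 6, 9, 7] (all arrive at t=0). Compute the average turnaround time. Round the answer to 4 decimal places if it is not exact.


Time quantum = 5
Execution trace:
  J1 runs 5 units, time = 5
  J2 runs 5 units, time = 10
  J3 runs 5 units, time = 15
  J4 runs 5 units, time = 20
  J1 runs 5 units, time = 25
  J2 runs 1 units, time = 26
  J3 runs 4 units, time = 30
  J4 runs 2 units, time = 32
  J1 runs 5 units, time = 37
Finish times: [37, 26, 30, 32]
Average turnaround = 125/4 = 31.25

31.25


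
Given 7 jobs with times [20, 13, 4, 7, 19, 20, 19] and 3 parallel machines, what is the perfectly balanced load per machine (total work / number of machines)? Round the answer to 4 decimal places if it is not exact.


Total processing time = 20 + 13 + 4 + 7 + 19 + 20 + 19 = 102
Number of machines = 3
Ideal balanced load = 102 / 3 = 34.0

34.0


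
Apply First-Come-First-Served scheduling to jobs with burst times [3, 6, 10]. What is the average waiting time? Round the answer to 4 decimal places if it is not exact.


FCFS order (as given): [3, 6, 10]
Waiting times:
  Job 1: wait = 0
  Job 2: wait = 3
  Job 3: wait = 9
Sum of waiting times = 12
Average waiting time = 12/3 = 4.0

4.0


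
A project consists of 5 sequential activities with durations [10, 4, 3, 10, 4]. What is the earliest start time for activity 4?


Activity 4 starts after activities 1 through 3 complete.
Predecessor durations: [10, 4, 3]
ES = 10 + 4 + 3 = 17

17


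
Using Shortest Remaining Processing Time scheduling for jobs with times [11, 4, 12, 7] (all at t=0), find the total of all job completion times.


Since all jobs arrive at t=0, SRPT equals SPT ordering.
SPT order: [4, 7, 11, 12]
Completion times:
  Job 1: p=4, C=4
  Job 2: p=7, C=11
  Job 3: p=11, C=22
  Job 4: p=12, C=34
Total completion time = 4 + 11 + 22 + 34 = 71

71


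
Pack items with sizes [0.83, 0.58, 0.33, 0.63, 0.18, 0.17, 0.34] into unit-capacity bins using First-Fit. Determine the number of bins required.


Place items sequentially using First-Fit:
  Item 0.83 -> new Bin 1
  Item 0.58 -> new Bin 2
  Item 0.33 -> Bin 2 (now 0.91)
  Item 0.63 -> new Bin 3
  Item 0.18 -> Bin 3 (now 0.81)
  Item 0.17 -> Bin 1 (now 1.0)
  Item 0.34 -> new Bin 4
Total bins used = 4

4


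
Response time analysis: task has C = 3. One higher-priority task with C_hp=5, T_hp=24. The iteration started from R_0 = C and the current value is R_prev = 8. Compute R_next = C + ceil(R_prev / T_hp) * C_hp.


R_next = C + ceil(R_prev / T_hp) * C_hp
ceil(8 / 24) = ceil(0.3333) = 1
Interference = 1 * 5 = 5
R_next = 3 + 5 = 8
R_next = R_prev, so the iteration has converged (response time = 8).

8


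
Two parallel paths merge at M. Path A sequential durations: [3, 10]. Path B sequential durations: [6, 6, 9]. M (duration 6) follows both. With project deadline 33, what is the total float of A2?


Forward pass: ES(A2) = sum of predecessors on chain A = 3
EF = ES + duration = 3 + 10 = 13
Backward pass: LF(M) = deadline = 33; LS(M) = 33 - 6 = 27
LF(A2) = LS(M) - sum(successors on chain A) = 27 - 0 = 27
LS = LF - duration = 27 - 10 = 17
Total float = LS - ES = 17 - 3 = 14

14


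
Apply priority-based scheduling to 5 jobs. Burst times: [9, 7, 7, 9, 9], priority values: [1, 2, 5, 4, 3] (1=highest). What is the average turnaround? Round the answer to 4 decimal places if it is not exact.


Sort by priority (ascending = highest first):
Order: [(1, 9), (2, 7), (3, 9), (4, 9), (5, 7)]
Completion times:
  Priority 1, burst=9, C=9
  Priority 2, burst=7, C=16
  Priority 3, burst=9, C=25
  Priority 4, burst=9, C=34
  Priority 5, burst=7, C=41
Average turnaround = 125/5 = 25.0

25.0


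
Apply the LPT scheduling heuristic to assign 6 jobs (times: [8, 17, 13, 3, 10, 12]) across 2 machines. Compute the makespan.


Sort jobs in decreasing order (LPT): [17, 13, 12, 10, 8, 3]
Assign each job to the least loaded machine:
  Machine 1: jobs [17, 10, 3], load = 30
  Machine 2: jobs [13, 12, 8], load = 33
Makespan = max load = 33

33


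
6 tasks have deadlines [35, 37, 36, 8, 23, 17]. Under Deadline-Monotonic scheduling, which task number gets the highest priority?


Sort tasks by relative deadline (ascending):
  Task 4: deadline = 8
  Task 6: deadline = 17
  Task 5: deadline = 23
  Task 1: deadline = 35
  Task 3: deadline = 36
  Task 2: deadline = 37
Priority order (highest first): [4, 6, 5, 1, 3, 2]
Highest priority task = 4

4


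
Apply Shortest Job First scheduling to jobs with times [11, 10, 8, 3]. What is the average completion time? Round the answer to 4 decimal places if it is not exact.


SJF order (ascending): [3, 8, 10, 11]
Completion times:
  Job 1: burst=3, C=3
  Job 2: burst=8, C=11
  Job 3: burst=10, C=21
  Job 4: burst=11, C=32
Average completion = 67/4 = 16.75

16.75


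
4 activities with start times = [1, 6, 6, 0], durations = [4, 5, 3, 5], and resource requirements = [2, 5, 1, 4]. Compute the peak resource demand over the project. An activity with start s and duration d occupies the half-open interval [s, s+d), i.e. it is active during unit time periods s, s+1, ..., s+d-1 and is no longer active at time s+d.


Each activity i is active on [start_i, start_i + duration_i).
Compute total resource usage per time slot:
  t=0: active resources = [4], total = 4
  t=1: active resources = [2, 4], total = 6
  t=2: active resources = [2, 4], total = 6
  t=3: active resources = [2, 4], total = 6
  t=4: active resources = [2, 4], total = 6
  t=5: active resources = [], total = 0
  t=6: active resources = [5, 1], total = 6
  t=7: active resources = [5, 1], total = 6
  t=8: active resources = [5, 1], total = 6
  t=9: active resources = [5], total = 5
  t=10: active resources = [5], total = 5
Peak resource demand = 6

6
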